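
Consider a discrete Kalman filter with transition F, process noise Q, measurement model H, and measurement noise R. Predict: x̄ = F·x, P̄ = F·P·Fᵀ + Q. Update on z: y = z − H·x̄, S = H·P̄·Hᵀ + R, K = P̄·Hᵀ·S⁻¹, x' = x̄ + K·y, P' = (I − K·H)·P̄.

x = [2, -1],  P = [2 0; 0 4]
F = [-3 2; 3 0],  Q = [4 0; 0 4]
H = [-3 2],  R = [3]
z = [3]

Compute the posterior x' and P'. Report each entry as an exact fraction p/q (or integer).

x̄ = F·x = [-8, 6]
P̄ = F·P·Fᵀ + Q = [38 -18; -18 22]
y = z − H·x̄ = [-33]
S = H·P̄·Hᵀ + R = [649]
K = P̄·Hᵀ·S⁻¹ = [-150/649; 98/649]
x' = x̄ + K·y = [-22/59, 60/59]
P' = (I − K·H)·P̄ = [2162/649 3018/649; 3018/649 4674/649]

x' = [-22/59, 60/59]
P' = [2162/649 3018/649; 3018/649 4674/649]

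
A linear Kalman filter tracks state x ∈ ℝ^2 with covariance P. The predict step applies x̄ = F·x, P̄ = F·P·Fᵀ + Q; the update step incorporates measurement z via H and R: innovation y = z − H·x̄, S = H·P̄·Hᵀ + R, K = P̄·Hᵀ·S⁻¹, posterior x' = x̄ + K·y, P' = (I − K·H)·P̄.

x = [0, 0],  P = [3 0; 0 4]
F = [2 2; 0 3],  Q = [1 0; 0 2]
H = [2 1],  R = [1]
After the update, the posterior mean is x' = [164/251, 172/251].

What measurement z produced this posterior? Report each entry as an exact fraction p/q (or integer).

z = [2]

x̄ = F·x = [0, 0]
P̄ = F·P·Fᵀ + Q = [29 24; 24 38]
S = H·P̄·Hᵀ + R = [251]
K = P̄·Hᵀ·S⁻¹ = [82/251; 86/251]
x' − x̄ = [164/251, 172/251] = K·y
y = (KᵀK)⁻¹·Kᵀ·(x' − x̄) = [2]
z = y + H·x̄ = [2] + [0] = [2]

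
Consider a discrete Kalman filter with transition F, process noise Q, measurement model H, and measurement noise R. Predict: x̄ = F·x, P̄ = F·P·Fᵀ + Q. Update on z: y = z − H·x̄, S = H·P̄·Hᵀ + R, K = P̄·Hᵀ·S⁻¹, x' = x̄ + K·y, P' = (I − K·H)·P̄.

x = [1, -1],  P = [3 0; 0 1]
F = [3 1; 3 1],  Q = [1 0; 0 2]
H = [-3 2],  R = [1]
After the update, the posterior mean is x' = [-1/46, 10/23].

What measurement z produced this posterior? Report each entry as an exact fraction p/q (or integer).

x̄ = F·x = [2, 2]
P̄ = F·P·Fᵀ + Q = [29 28; 28 30]
S = H·P̄·Hᵀ + R = [46]
K = P̄·Hᵀ·S⁻¹ = [-31/46; -12/23]
x' − x̄ = [-93/46, -36/23] = K·y
y = (KᵀK)⁻¹·Kᵀ·(x' − x̄) = [3]
z = y + H·x̄ = [3] + [-2] = [1]

z = [1]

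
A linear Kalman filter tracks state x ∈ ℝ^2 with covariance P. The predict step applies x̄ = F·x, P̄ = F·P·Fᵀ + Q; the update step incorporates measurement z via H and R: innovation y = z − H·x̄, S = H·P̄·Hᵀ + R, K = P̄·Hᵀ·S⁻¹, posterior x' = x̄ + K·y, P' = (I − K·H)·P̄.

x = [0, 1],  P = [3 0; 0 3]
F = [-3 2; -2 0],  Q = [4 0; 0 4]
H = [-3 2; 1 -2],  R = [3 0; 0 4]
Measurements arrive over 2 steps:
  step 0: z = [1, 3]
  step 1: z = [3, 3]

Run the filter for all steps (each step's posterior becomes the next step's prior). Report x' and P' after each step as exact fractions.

step 0: x' = [-1731/983, -2174/983], P' = [10708/6881 11136/6881; 11136/6881 14388/6881]
step 1: x' = [-487961/268189, -414958/268189], P' = [352312/268189 366968/268189; 366968/268189 491972/268189]

step 0: x̄ = F·x = [2, 0]
step 0: P̄ = F·P·Fᵀ + Q = [43 18; 18 16]
step 0: y = z − H·x̄ = [7, 1]
step 0: S = H·P̄·Hᵀ + R = [238 -49; -49 39]
step 0: K = P̄·Hᵀ·S⁻¹ = [-3284/6881 -413/983; -1544/6881 -630/983]
step 0: x' = x̄ + K·y = [-1731/983, -2174/983]
step 0: P' = (I − K·H)·P̄ = [10708/6881 11136/6881; 11136/6881 14388/6881]
step 1: x̄ = F·x = [845/983, 3462/983]
step 1: P̄ = F·P·Fᵀ + Q = [47816/6881 19704/6881; 19704/6881 70356/6881]
step 1: y = z − H·x̄ = [-1440/983, 9028/983]
step 1: S = H·P̄·Hᵀ + R = [495963/6881 -267240/6881; -267240/6881 277948/6881]
step 1: K = P̄·Hᵀ·S⁻¹ = [-323000/804567 -95406/268189; -116960/804567 -154244/268189]
step 1: x' = x̄ + K·y = [-487961/268189, -414958/268189]
step 1: P' = (I − K·H)·P̄ = [352312/268189 366968/268189; 366968/268189 491972/268189]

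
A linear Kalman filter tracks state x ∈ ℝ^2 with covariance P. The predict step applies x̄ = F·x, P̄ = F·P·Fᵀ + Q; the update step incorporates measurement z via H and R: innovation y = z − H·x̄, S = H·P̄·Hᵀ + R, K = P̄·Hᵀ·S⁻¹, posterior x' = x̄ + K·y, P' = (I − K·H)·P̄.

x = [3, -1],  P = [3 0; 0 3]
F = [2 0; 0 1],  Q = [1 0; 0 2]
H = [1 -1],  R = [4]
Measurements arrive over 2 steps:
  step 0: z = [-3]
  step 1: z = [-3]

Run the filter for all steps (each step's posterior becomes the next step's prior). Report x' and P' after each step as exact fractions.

step 0: x' = [1/11, 14/11], P' = [117/22 65/22; 65/22 85/22]
step 1: x' = [-202/149, 189/149], P' = [1355/149 875/149; 875/149 2621/447]

step 0: x̄ = F·x = [6, -1]
step 0: P̄ = F·P·Fᵀ + Q = [13 0; 0 5]
step 0: y = z − H·x̄ = [-10]
step 0: S = H·P̄·Hᵀ + R = [22]
step 0: K = P̄·Hᵀ·S⁻¹ = [13/22; -5/22]
step 0: x' = x̄ + K·y = [1/11, 14/11]
step 0: P' = (I − K·H)·P̄ = [117/22 65/22; 65/22 85/22]
step 1: x̄ = F·x = [2/11, 14/11]
step 1: P̄ = F·P·Fᵀ + Q = [245/11 65/11; 65/11 129/22]
step 1: y = z − H·x̄ = [-21/11]
step 1: S = H·P̄·Hᵀ + R = [447/22]
step 1: K = P̄·Hᵀ·S⁻¹ = [120/149; 1/447]
step 1: x' = x̄ + K·y = [-202/149, 189/149]
step 1: P' = (I − K·H)·P̄ = [1355/149 875/149; 875/149 2621/447]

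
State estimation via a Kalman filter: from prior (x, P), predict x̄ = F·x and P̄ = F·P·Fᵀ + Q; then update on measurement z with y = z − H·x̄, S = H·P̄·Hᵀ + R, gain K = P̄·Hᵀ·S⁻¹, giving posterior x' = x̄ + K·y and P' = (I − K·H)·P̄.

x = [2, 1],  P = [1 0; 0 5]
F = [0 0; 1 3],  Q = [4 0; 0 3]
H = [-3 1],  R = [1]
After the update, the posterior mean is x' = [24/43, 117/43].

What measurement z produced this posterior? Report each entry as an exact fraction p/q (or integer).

z = [1]

x̄ = F·x = [0, 5]
P̄ = F·P·Fᵀ + Q = [4 0; 0 49]
S = H·P̄·Hᵀ + R = [86]
K = P̄·Hᵀ·S⁻¹ = [-6/43; 49/86]
x' − x̄ = [24/43, -98/43] = K·y
y = (KᵀK)⁻¹·Kᵀ·(x' − x̄) = [-4]
z = y + H·x̄ = [-4] + [5] = [1]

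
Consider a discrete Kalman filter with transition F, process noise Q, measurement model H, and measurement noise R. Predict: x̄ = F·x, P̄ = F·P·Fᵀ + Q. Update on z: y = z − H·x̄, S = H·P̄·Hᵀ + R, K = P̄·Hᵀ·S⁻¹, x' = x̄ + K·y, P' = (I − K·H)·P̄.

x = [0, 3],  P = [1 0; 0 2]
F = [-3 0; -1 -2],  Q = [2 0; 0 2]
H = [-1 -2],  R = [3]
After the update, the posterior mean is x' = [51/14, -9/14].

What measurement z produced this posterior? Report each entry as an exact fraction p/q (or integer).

z = [-3]

x̄ = F·x = [0, -6]
P̄ = F·P·Fᵀ + Q = [11 3; 3 11]
S = H·P̄·Hᵀ + R = [70]
K = P̄·Hᵀ·S⁻¹ = [-17/70; -5/14]
x' − x̄ = [51/14, 75/14] = K·y
y = (KᵀK)⁻¹·Kᵀ·(x' − x̄) = [-15]
z = y + H·x̄ = [-15] + [12] = [-3]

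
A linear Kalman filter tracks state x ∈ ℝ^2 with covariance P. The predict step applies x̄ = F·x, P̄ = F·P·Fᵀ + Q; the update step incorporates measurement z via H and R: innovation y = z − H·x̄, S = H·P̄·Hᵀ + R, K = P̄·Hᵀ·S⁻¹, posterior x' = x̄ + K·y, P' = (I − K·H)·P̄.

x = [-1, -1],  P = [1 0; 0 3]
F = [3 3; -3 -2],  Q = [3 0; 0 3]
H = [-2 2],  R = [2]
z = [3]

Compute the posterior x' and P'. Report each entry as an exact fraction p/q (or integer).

x' = [-156/235, 206/235]
P' = [453/235 387/235; 387/235 438/235]

x̄ = F·x = [-6, 5]
P̄ = F·P·Fᵀ + Q = [39 -27; -27 24]
y = z − H·x̄ = [-19]
S = H·P̄·Hᵀ + R = [470]
K = P̄·Hᵀ·S⁻¹ = [-66/235; 51/235]
x' = x̄ + K·y = [-156/235, 206/235]
P' = (I − K·H)·P̄ = [453/235 387/235; 387/235 438/235]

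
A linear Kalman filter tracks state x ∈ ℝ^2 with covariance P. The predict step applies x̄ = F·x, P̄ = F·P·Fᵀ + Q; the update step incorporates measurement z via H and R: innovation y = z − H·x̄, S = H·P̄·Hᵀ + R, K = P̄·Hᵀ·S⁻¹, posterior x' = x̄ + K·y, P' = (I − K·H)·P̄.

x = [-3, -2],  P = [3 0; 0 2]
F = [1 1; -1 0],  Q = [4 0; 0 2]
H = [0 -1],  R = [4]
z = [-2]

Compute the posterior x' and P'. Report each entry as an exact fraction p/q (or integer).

x̄ = F·x = [-5, 3]
P̄ = F·P·Fᵀ + Q = [9 -3; -3 5]
y = z − H·x̄ = [1]
S = H·P̄·Hᵀ + R = [9]
K = P̄·Hᵀ·S⁻¹ = [1/3; -5/9]
x' = x̄ + K·y = [-14/3, 22/9]
P' = (I − K·H)·P̄ = [8 -4/3; -4/3 20/9]

x' = [-14/3, 22/9]
P' = [8 -4/3; -4/3 20/9]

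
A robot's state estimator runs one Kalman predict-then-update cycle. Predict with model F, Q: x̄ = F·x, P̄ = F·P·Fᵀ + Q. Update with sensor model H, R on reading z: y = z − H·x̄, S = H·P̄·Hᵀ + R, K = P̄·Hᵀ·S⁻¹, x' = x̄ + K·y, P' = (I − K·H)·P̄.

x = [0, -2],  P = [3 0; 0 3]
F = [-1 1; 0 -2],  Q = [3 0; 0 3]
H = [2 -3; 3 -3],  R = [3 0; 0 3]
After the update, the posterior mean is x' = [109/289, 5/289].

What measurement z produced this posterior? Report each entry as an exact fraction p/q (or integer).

z = [1, 1]

x̄ = F·x = [-2, 4]
P̄ = F·P·Fᵀ + Q = [9 -6; -6 15]
S = H·P̄·Hᵀ + R = [246 279; 279 327]
K = P̄·Hᵀ·S⁻¹ = [-87/289 114/289; -118/289 45/289]
x' − x̄ = [687/289, -1151/289] = K·y
y = (KᵀK)⁻¹·Kᵀ·(x' − x̄) = [17, 19]
z = y + H·x̄ = [17, 19] + [-16, -18] = [1, 1]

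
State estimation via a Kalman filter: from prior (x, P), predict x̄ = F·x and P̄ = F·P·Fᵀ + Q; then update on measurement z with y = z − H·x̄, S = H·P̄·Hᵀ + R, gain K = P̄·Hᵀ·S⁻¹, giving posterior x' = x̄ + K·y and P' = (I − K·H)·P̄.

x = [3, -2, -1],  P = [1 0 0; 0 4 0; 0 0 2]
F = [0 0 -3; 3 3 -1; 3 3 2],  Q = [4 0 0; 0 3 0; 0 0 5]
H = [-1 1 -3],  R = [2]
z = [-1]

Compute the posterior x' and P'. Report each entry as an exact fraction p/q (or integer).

x̄ = F·x = [3, 4, 1]
P̄ = F·P·Fᵀ + Q = [22 6 -12; 6 50 41; -12 41 58]
y = z − H·x̄ = [1]
S = H·P̄·Hᵀ + R = [266]
K = P̄·Hᵀ·S⁻¹ = [10/133; -79/266; -121/266]
x' = x̄ + K·y = [409/133, 985/266, 145/266]
P' = (I − K·H)·P̄ = [2726/133 1588/133 -386/133; 1588/133 7059/266 1347/266; -386/133 1347/266 787/266]

x' = [409/133, 985/266, 145/266]
P' = [2726/133 1588/133 -386/133; 1588/133 7059/266 1347/266; -386/133 1347/266 787/266]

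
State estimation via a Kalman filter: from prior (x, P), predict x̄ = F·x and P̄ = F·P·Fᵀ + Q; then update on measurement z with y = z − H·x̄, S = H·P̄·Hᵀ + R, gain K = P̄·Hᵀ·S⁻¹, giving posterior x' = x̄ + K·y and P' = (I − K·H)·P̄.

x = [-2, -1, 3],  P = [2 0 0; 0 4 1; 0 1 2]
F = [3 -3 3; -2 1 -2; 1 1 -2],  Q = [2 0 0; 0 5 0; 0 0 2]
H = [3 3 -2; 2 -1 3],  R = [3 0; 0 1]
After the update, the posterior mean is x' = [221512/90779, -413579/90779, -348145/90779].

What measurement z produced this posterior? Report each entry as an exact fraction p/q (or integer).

z = [1, -2]

x̄ = F·x = [6, -3, -9]
P̄ = F·P·Fᵀ + Q = [56 -27 -9; -27 21 4; -9 4 12]
S = H·P̄·Hᵀ + R = [318 119; 119 330]
K = P̄·Hᵀ·S⁻¹ = [21322/90779 23121/90779; -1083/90779 -16940/90779; -14536/90779 9093/90779]
x' − x̄ = [-323162/90779, -141242/90779, 468866/90779] = K·y
y = (KᵀK)⁻¹·Kᵀ·(x' − x̄) = [-26, 10]
z = y + H·x̄ = [-26, 10] + [27, -12] = [1, -2]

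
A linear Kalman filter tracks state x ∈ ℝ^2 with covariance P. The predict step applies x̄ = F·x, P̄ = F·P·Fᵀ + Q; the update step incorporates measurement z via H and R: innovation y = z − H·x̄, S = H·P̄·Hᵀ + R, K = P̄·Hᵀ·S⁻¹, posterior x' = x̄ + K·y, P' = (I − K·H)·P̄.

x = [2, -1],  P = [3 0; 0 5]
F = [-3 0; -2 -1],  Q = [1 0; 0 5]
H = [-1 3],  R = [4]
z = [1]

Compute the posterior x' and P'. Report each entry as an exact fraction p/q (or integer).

x̄ = F·x = [-6, -3]
P̄ = F·P·Fᵀ + Q = [28 18; 18 22]
y = z − H·x̄ = [4]
S = H·P̄·Hᵀ + R = [122]
K = P̄·Hᵀ·S⁻¹ = [13/61; 24/61]
x' = x̄ + K·y = [-314/61, -87/61]
P' = (I − K·H)·P̄ = [1370/61 474/61; 474/61 190/61]

x' = [-314/61, -87/61]
P' = [1370/61 474/61; 474/61 190/61]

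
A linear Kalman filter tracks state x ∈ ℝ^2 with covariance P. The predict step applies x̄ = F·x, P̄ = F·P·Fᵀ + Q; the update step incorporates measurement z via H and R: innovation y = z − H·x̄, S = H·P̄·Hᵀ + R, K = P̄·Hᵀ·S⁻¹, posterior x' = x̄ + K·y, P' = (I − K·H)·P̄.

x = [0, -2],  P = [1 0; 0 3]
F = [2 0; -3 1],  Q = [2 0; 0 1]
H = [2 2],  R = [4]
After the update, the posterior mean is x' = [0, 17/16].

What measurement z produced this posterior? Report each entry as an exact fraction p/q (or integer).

z = [3]

x̄ = F·x = [0, -2]
P̄ = F·P·Fᵀ + Q = [6 -6; -6 13]
S = H·P̄·Hᵀ + R = [32]
K = P̄·Hᵀ·S⁻¹ = [0; 7/16]
x' − x̄ = [0, 49/16] = K·y
y = (KᵀK)⁻¹·Kᵀ·(x' − x̄) = [7]
z = y + H·x̄ = [7] + [-4] = [3]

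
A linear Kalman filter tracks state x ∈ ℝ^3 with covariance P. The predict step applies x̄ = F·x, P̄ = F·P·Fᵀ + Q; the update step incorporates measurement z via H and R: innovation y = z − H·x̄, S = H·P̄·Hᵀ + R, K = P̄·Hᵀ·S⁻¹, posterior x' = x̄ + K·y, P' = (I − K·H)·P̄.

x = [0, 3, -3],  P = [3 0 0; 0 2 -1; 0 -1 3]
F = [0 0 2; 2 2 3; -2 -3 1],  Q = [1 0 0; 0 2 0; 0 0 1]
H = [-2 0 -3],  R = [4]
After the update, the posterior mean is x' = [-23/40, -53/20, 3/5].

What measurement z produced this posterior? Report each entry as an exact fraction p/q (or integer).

x̄ = F·x = [-6, -3, -12]
P̄ = F·P·Fᵀ + Q = [13 14 12; 14 37 -8; 12 -8 40]
S = H·P̄·Hᵀ + R = [560]
K = P̄·Hᵀ·S⁻¹ = [-31/280; -1/140; -9/35]
x' − x̄ = [217/40, 7/20, 63/5] = K·y
y = (KᵀK)⁻¹·Kᵀ·(x' − x̄) = [-49]
z = y + H·x̄ = [-49] + [48] = [-1]

z = [-1]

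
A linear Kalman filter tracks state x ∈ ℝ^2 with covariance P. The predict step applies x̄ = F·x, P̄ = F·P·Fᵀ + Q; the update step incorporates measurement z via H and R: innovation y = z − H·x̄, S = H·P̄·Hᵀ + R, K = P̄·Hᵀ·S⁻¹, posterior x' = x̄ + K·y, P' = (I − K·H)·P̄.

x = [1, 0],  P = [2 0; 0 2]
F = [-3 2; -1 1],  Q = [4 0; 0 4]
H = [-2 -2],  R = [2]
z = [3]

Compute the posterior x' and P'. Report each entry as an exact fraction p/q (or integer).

x̄ = F·x = [-3, -1]
P̄ = F·P·Fᵀ + Q = [30 10; 10 8]
y = z − H·x̄ = [-5]
S = H·P̄·Hᵀ + R = [234]
K = P̄·Hᵀ·S⁻¹ = [-40/117; -2/13]
x' = x̄ + K·y = [-151/117, -3/13]
P' = (I − K·H)·P̄ = [310/117 -30/13; -30/13 32/13]

x' = [-151/117, -3/13]
P' = [310/117 -30/13; -30/13 32/13]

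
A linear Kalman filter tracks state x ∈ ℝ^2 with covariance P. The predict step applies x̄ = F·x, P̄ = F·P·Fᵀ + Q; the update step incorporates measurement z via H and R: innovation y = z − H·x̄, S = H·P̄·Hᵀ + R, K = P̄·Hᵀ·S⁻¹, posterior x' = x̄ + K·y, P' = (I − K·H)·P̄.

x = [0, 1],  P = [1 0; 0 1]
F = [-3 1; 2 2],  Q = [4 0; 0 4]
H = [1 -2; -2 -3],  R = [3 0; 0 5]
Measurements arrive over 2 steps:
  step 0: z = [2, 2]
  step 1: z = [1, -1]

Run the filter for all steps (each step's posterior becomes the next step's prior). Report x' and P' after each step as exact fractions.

step 0: x' = [2951/8201, -6418/8201], P' = [7354/8201 -1276/8201; -1276/8201 2764/8201]
step 1: x' = [20057941/38937493, -990654/5562499], P' = [34758102/38937493 -877044/5562499; -877044/5562499 1846356/5562499]

step 0: x̄ = F·x = [1, 2]
step 0: P̄ = F·P·Fᵀ + Q = [14 -4; -4 12]
step 0: y = z − H·x̄ = [5, 10]
step 0: S = H·P̄·Hᵀ + R = [81 40; 40 121]
step 0: K = P̄·Hᵀ·S⁻¹ = [3302/8201 -2176/8201; -2268/8201 -1148/8201]
step 0: x' = x̄ + K·y = [2951/8201, -6418/8201]
step 0: P' = (I − K·H)·P̄ = [7354/8201 -1276/8201; -1276/8201 2764/8201]
step 1: x̄ = F·x = [-15271/8201, -6934/8201]
step 1: P̄ = F·P·Fᵀ + Q = [109410/8201 -33492/8201; -33492/8201 63068/8201]
step 1: y = z − H·x̄ = [9604/8201, -59545/8201]
step 1: S = H·P̄·Hᵀ + R = [520253/8201 126096/8201; 126096/8201 644353/8201]
step 1: K = P̄·Hᵀ·S⁻¹ = [15678906/38937493 -10219656/38937493; -1523252/5562499 -756996/5562499]
step 1: x' = x̄ + K·y = [20057941/38937493, -990654/5562499]
step 1: P' = (I − K·H)·P̄ = [34758102/38937493 -877044/5562499; -877044/5562499 1846356/5562499]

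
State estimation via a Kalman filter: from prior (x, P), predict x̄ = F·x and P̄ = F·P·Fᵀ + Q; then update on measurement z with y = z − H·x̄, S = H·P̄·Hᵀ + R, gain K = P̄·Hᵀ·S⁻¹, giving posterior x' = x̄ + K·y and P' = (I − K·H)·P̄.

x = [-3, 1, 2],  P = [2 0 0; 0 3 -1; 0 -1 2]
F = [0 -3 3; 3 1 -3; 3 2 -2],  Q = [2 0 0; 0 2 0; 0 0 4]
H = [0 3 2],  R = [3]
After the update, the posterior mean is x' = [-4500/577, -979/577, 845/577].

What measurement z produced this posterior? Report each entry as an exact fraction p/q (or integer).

z = [-2]

x̄ = F·x = [3, -14, -11]
P̄ = F·P·Fᵀ + Q = [65 -39 -42; -39 47 44; -42 44 50]
S = H·P̄·Hᵀ + R = [1154]
K = P̄·Hᵀ·S⁻¹ = [-201/1154; 229/1154; 116/577]
x' − x̄ = [-6231/577, 7099/577, 7192/577] = K·y
y = (KᵀK)⁻¹·Kᵀ·(x' − x̄) = [62]
z = y + H·x̄ = [62] + [-64] = [-2]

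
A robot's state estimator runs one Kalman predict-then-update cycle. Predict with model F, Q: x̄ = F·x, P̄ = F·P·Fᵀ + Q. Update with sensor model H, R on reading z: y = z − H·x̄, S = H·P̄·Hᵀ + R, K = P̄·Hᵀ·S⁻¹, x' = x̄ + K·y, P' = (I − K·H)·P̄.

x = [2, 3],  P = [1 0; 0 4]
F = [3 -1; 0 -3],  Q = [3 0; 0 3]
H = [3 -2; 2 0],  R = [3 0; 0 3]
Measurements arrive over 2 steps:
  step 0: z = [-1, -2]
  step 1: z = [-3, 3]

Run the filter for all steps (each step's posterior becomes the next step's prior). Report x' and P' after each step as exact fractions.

step 0: x̄ = F·x = [3, -9]
step 0: P̄ = F·P·Fᵀ + Q = [16 12; 12 39]
step 0: y = z − H·x̄ = [-28, -8]
step 0: S = H·P̄·Hᵀ + R = [159 48; 48 67]
step 0: K = P̄·Hᵀ·S⁻¹ = [24/2783 1312/2783; -1322/2783 1944/2783]
step 0: x' = x̄ + K·y = [-2819/2783, -3583/2783]
step 0: P' = (I − K·H)·P̄ = [1968/2783 2916/2783; 2916/2783 6357/2783]
step 1: x̄ = F·x = [-4874/2783, 10749/2783]
step 1: P̄ = F·P·Fᵀ + Q = [14922/2783 -7173/2783; -7173/2783 65562/2783]
step 1: y = z − H·x̄ = [27771/2783, 18097/2783]
step 1: S = H·P̄·Hᵀ + R = [490971/2783 118224/2783; 118224/2783 68037/2783]
step 1: K = P̄·Hᵀ·S⁻¹ = [19704/775633 305988/775633; -346921/775633 439278/775633]
step 1: x' = x̄ + K·y = [827966/775633, 2390424/775633]
step 1: P' = (I − K·H)·P̄ = [458982/775633 658917/775633; 658917/775633 1508757/775633]

step 0: x' = [-2819/2783, -3583/2783], P' = [1968/2783 2916/2783; 2916/2783 6357/2783]
step 1: x' = [827966/775633, 2390424/775633], P' = [458982/775633 658917/775633; 658917/775633 1508757/775633]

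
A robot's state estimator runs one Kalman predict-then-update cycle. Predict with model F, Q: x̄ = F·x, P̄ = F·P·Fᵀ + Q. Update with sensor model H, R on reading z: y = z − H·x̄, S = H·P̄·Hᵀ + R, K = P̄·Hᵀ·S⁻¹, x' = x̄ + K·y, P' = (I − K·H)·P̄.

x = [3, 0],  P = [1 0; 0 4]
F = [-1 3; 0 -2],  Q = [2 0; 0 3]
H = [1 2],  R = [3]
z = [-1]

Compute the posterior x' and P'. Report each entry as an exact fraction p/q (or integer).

x̄ = F·x = [-3, 0]
P̄ = F·P·Fᵀ + Q = [39 -24; -24 19]
y = z − H·x̄ = [2]
S = H·P̄·Hᵀ + R = [22]
K = P̄·Hᵀ·S⁻¹ = [-9/22; 7/11]
x' = x̄ + K·y = [-42/11, 14/11]
P' = (I − K·H)·P̄ = [777/22 -201/11; -201/11 111/11]

x' = [-42/11, 14/11]
P' = [777/22 -201/11; -201/11 111/11]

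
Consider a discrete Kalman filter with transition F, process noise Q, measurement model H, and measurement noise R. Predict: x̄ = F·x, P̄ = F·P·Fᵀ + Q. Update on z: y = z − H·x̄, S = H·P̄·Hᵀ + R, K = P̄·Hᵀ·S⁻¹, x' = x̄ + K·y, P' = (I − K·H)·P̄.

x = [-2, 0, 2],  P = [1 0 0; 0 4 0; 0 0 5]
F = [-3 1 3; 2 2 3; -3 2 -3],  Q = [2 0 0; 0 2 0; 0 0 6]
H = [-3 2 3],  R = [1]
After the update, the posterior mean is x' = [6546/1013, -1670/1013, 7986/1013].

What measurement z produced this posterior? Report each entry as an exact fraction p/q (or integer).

x̄ = F·x = [12, 2, 0]
P̄ = F·P·Fᵀ + Q = [60 47 -28; 47 67 -35; -28 -35 76]
S = H·P̄·Hᵀ + R = [1013]
K = P̄·Hᵀ·S⁻¹ = [-170/1013; -112/1013; 242/1013]
x' − x̄ = [-5610/1013, -3696/1013, 7986/1013] = K·y
y = (KᵀK)⁻¹·Kᵀ·(x' − x̄) = [33]
z = y + H·x̄ = [33] + [-32] = [1]

z = [1]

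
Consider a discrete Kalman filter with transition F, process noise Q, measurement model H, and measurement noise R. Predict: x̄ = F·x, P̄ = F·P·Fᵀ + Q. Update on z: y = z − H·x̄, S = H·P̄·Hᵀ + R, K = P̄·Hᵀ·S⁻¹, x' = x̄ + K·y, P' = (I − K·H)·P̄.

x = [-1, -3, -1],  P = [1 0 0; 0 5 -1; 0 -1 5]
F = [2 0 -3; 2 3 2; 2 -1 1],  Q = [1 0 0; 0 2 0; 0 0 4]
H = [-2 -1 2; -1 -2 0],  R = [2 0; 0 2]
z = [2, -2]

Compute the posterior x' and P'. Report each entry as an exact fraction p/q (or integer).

x̄ = F·x = [1, -13, 0]
P̄ = F·P·Fᵀ + Q = [50 -17 -14; -17 59 -2; -14 -2 20]
y = z − H·x̄ = [-9, -27]
S = H·P̄·Hᵀ + R = [393 169; 169 220]
K = P̄·Hᵀ·S⁻¹ = [-21716/57899 12471/57899; 10689/57899 -34792/57899; 12358/57899 -4756/57899]
x' = x̄ + K·y = [-83374/57899, 90496/57899, 17190/57899]
P' = (I − K·H)·P̄ = [684010/57899 -354476/57899 485056/57899; -354476/57899 212030/57899 -237772/57899; 485056/57899 -237772/57899 378528/57899]

x' = [-83374/57899, 90496/57899, 17190/57899]
P' = [684010/57899 -354476/57899 485056/57899; -354476/57899 212030/57899 -237772/57899; 485056/57899 -237772/57899 378528/57899]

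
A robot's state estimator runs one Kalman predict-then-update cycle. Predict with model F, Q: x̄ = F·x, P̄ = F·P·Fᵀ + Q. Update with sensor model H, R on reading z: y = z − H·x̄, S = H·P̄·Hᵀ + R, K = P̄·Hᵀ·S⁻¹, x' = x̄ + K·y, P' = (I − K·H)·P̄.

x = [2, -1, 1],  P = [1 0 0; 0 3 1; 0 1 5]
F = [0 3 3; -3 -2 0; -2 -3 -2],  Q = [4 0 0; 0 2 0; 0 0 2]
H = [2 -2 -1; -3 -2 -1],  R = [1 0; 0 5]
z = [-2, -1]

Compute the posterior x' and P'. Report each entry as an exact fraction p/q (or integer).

x̄ = F·x = [0, -4, -3]
P̄ = F·P·Fᵀ + Q = [94 -24 -72; -24 23 28; -72 28 65]
y = z − H·x̄ = [-13, -12]
S = H·P̄·Hᵀ + R = [1126 -415; -415 400]
K = P̄·Hᵀ·S⁻¹ = [11194/55635 -54592/278175; -9926/55635 -52882/278175; -2663/11127 -601/55635]
x' = x̄ + K·y = [-72506/278175, 167074/278175, 13402/55635]
P' = (I − K·H)·P̄ = [65786/278175 42956/278175 -2062/55635; 42956/278175 237401/278175 -67852/55635; -2062/55635 -67852/55635 28979/11127]

x' = [-72506/278175, 167074/278175, 13402/55635]
P' = [65786/278175 42956/278175 -2062/55635; 42956/278175 237401/278175 -67852/55635; -2062/55635 -67852/55635 28979/11127]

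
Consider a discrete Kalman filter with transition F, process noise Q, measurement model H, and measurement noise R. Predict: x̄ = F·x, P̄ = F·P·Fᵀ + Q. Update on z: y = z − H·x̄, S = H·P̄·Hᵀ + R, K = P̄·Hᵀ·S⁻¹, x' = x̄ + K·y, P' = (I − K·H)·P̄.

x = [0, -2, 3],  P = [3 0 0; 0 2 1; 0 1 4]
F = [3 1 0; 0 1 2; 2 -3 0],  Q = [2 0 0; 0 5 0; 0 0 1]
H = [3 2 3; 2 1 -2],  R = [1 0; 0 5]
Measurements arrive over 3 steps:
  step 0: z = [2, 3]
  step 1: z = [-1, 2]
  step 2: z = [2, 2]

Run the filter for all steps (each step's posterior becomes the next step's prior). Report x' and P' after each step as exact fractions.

step 0: x' = [-13876/4235, 124133/16940, -789/847], P' = [203828/46585 -336466/46585 4597/9317; -336466/46585 2401193/186340 -12715/9317; 4597/9317 -12715/9317 4392/9317]
step 1: x' = [7141363394/7766665859, -11133819017/15533331718, -23698614857/31066663436], P' = [14356304112/7766665859 -22007880441/7766665859 669415444/7766665859; -22007880441/7766665859 40484075326/7766665859 -9786749221/15533331718; 669415444/7766665859 -9786749221/15533331718 12156833595/31066663436]
step 2: x' = [1641631006854585/1036429424279842, -698136983768875/518214712139921, -20576624267137/1036429424279842], P' = [942731386273389/518214712139921 -1444599923049185/518214712139921 43669266061114/518214712139921; -1444599923049185/518214712139921 2662853203803997/518214712139921 -324229835022574/518214712139921; 43669266061114/518214712139921 -324229835022574/518214712139921 202174795475827/518214712139921]

step 0: x̄ = F·x = [-2, 4, 6]
step 0: P̄ = F·P·Fᵀ + Q = [31 4 12; 4 27 -12; 12 -12 31]
step 0: y = z − H·x̄ = [-18, 15]
step 0: S = H·P̄·Hᵀ + R = [787 94; 94 248]
step 0: K = P̄·Hᵀ·S⁻¹ = [7507/46585 5044/46585; 947/93170 43613/186340; 1537/9317 -2461/9317]
step 0: x' = x̄ + K·y = [-13876/4235, 124133/16940, -789/847]
step 0: P' = (I − K·H)·P̄ = [203828/46585 -336466/46585 4597/9317; -336466/46585 2401193/186340 -12715/9317; 4597/9317 -12715/9317 4392/9317]
step 1: x̄ = F·x = [-42379/16940, 92573/16940, -483407/16940]
step 1: P̄ = F·P·Fᵀ + Q = [2036497/186340 -1593359/186340 7109341/186340; -1593359/186340 2667053/186340 -8001747/186340; 7109341/186340 -8001747/186340 41208693/186340]
step 1: y = z − H·x̄ = [343818/4235, -940749/16940]
step 1: S = H·P̄·Hᵀ + R = [103222032/46585 -58212709/46585; -58212709/46585 145338337/186340]
step 1: K = P̄·Hᵀ·S⁻¹ = [1061397786/7766665859 1073179379/7766665859; 528770995/15533331718 1251012733/7766665859; 5356489229/31066663436 -1926592104/7766665859]
step 1: x' = x̄ + K·y = [7141363394/7766665859, -11133819017/15533331718, -23698614857/31066663436]
step 1: P' = (I − K·H)·P̄ = [14356304112/7766665859 -22007880441/7766665859 669415444/7766665859; -22007880441/7766665859 40484075326/7766665859 -9786749221/15533331718; 669415444/7766665859 -9786749221/15533331718 12156833595/31066663436]
step 2: x̄ = F·x = [31714361347/15533331718, -17416216937/7766665859, 61966910627/15533331718]
step 2: P̄ = F·P·Fᵀ + Q = [53176861406/7766665859 -31309822554/7766665859 118740761781/7766665859; -31309822554/7766665859 71900739774/7766665859 -133430077421/7766665859; 118740761781/7766665859 -133430077421/7766665859 693643125533/7766665859]
step 2: y = z − H·x̄ = [-90156142369/7766665859, 63202097935/7766665859]
step 2: S = H·P̄·Hᵀ + R = [7177204419764/7766665859 -3784734785671/7766665859; -3784734785671/7766665859 2556568942045/7766665859]
step 2: K = P̄·Hᵀ·S⁻¹ = [70002110905139/518214712139921 70704863475073/518214712139921; 19217133392717/518214712139921 84422605550155/518214712139921; 89072514565675/518214712139921 -128248178770400/518214712139921]
step 2: x' = x̄ + K·y = [1641631006854585/1036429424279842, -698136983768875/518214712139921, -20576624267137/1036429424279842]
step 2: P' = (I − K·H)·P̄ = [942731386273389/518214712139921 -1444599923049185/518214712139921 43669266061114/518214712139921; -1444599923049185/518214712139921 2662853203803997/518214712139921 -324229835022574/518214712139921; 43669266061114/518214712139921 -324229835022574/518214712139921 202174795475827/518214712139921]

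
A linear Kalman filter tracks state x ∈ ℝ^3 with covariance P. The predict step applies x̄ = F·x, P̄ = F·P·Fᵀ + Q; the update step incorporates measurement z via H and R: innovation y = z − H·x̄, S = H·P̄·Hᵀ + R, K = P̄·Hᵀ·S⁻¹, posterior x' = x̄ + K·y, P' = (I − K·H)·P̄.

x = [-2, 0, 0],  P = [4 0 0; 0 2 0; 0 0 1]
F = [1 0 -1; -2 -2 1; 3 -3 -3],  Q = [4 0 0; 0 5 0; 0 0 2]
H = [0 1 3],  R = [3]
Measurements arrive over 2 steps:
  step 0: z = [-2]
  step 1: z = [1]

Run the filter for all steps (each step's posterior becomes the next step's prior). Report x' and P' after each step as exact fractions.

step 0: x' = [-13/11, 161/44, -21/11], P' = [72/11 -351/44 30/11; -351/44 5205/176 -435/44; 30/11 -435/44 40/11]
step 1: x' = [506004/588005, -223208/117601, 561987/588005], P' = [5101936/588005 -1675626/117601 2794998/588005; -1675626/117601 5610306/117601 -1853052/117601; 2794998/588005 -1853052/117601 3255829/588005]

step 0: x̄ = F·x = [-2, 4, -6]
step 0: P̄ = F·P·Fᵀ + Q = [9 -9 15; -9 30 -15; 15 -15 65]
step 0: y = z − H·x̄ = [12]
step 0: S = H·P̄·Hᵀ + R = [528]
step 0: K = P̄·Hᵀ·S⁻¹ = [3/44; -5/176; 15/44]
step 0: x' = x̄ + K·y = [-13/11, 161/44, -21/11]
step 0: P' = (I − K·H)·P̄ = [72/11 -351/44 30/11; -351/44 5205/176 -435/44; 30/11 -435/44 40/11]
step 1: x̄ = F·x = [8/11, -151/22, -387/44]
step 1: P̄ = F·P·Fᵀ + Q = [96/11 -136/11 93/11; -136/11 5189/44 10749/88; 93/11 10749/88 48637/176]
step 1: y = z − H·x̄ = [137/4]
step 1: S = H·P̄·Hᵀ + R = [53455/16]
step 1: K = P̄·Hᵀ·S⁻¹ = [208/53455; 1550/10691; 15219/53455]
step 1: x' = x̄ + K·y = [506004/588005, -223208/117601, 561987/588005]
step 1: P' = (I − K·H)·P̄ = [5101936/588005 -1675626/117601 2794998/588005; -1675626/117601 5610306/117601 -1853052/117601; 2794998/588005 -1853052/117601 3255829/588005]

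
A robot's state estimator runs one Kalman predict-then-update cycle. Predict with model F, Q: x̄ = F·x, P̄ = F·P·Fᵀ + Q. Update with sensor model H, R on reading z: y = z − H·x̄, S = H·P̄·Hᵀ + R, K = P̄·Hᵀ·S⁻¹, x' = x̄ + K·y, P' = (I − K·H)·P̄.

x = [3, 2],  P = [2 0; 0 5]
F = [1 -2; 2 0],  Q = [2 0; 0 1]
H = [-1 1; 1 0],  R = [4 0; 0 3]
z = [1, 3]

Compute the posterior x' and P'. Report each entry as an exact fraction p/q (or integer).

x̄ = F·x = [-1, 6]
P̄ = F·P·Fᵀ + Q = [24 4; 4 9]
y = z − H·x̄ = [-6, 4]
S = H·P̄·Hᵀ + R = [29 -20; -20 27]
K = P̄·Hᵀ·S⁻¹ = [-60/383 296/383; 215/383 216/383]
x' = x̄ + K·y = [1161/383, 1872/383]
P' = (I − K·H)·P̄ = [888/383 648/383; 648/383 1508/383]

x' = [1161/383, 1872/383]
P' = [888/383 648/383; 648/383 1508/383]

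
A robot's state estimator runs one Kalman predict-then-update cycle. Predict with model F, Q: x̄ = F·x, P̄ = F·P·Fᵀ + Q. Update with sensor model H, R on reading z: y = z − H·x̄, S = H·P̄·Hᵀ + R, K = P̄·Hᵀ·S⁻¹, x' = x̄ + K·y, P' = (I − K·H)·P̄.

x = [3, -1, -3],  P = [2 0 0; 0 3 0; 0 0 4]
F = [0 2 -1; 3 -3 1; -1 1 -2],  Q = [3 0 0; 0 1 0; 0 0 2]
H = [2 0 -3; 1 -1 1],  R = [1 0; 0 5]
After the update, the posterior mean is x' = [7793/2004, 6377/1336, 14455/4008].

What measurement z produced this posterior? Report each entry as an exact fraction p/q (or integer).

x̄ = F·x = [1, 9, 2]
P̄ = F·P·Fᵀ + Q = [19 -22 14; -22 50 -23; 14 -23 23]
S = H·P̄·Hᵀ + R = [116 -70; -70 215]
K = P̄·Hᵀ·S⁻¹ = [299/2004 305/1002; -85/1336 -309/668; -923/4008 409/2004]
x' − x̄ = [5789/2004, -5647/1336, 6439/4008] = K·y
y = (KᵀK)⁻¹·Kᵀ·(x' − x̄) = [1, 9]
z = y + H·x̄ = [1, 9] + [-4, -6] = [-3, 3]

z = [-3, 3]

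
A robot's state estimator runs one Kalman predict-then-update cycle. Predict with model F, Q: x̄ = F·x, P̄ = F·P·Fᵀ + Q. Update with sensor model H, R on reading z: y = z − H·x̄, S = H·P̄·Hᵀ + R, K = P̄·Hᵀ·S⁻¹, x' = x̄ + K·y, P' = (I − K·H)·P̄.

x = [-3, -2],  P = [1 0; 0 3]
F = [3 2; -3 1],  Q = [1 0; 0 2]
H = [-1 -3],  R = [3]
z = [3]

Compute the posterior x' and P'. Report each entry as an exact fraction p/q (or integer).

x' = [-1872/133, 502/133]
P' = [2757/133 -906/133; -906/133 341/133]

x̄ = F·x = [-13, 7]
P̄ = F·P·Fᵀ + Q = [22 -3; -3 14]
y = z − H·x̄ = [11]
S = H·P̄·Hᵀ + R = [133]
K = P̄·Hᵀ·S⁻¹ = [-13/133; -39/133]
x' = x̄ + K·y = [-1872/133, 502/133]
P' = (I − K·H)·P̄ = [2757/133 -906/133; -906/133 341/133]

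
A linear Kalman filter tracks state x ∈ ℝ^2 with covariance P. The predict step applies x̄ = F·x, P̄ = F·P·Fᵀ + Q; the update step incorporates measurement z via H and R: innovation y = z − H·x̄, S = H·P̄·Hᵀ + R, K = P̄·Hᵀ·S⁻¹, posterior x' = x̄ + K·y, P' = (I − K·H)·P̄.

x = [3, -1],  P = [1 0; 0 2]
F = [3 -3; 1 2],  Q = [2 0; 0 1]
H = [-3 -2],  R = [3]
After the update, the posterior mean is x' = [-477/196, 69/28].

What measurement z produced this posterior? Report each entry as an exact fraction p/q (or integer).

z = [3]

x̄ = F·x = [12, 1]
P̄ = F·P·Fᵀ + Q = [29 -9; -9 10]
S = H·P̄·Hᵀ + R = [196]
K = P̄·Hᵀ·S⁻¹ = [-69/196; 1/28]
x' − x̄ = [-2829/196, 41/28] = K·y
y = (KᵀK)⁻¹·Kᵀ·(x' − x̄) = [41]
z = y + H·x̄ = [41] + [-38] = [3]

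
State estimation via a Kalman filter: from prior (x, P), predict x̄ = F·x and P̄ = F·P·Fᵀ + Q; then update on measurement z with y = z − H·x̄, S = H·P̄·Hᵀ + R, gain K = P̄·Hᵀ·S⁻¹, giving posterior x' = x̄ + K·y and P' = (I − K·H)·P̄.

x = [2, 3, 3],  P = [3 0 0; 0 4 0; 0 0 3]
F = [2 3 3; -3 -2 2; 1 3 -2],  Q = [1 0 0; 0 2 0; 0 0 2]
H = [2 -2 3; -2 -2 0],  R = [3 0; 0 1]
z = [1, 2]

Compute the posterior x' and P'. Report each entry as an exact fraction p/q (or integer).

x' = [171218/172603, -669495/345206, -546767/345206]
P' = [608964/172603 -580848/172603 -768720/172603; -580848/172603 2383023/690412 3039633/690412; -768720/172603 3039633/690412 4175519/690412]

x̄ = F·x = [22, -6, 5]
P̄ = F·P·Fᵀ + Q = [76 -24 24; -24 57 -45; 24 -45 53]
y = z − H·x̄ = [-70, 34]
S = H·P̄·Hᵀ + R = [2032 50; 50 341]
K = P̄·Hᵀ·S⁻¹ = [24488/172603 -56232/172603; -97977/690412 -59631/345206; 99177/690412 35247/345206]
x' = x̄ + K·y = [171218/172603, -669495/345206, -546767/345206]
P' = (I − K·H)·P̄ = [608964/172603 -580848/172603 -768720/172603; -580848/172603 2383023/690412 3039633/690412; -768720/172603 3039633/690412 4175519/690412]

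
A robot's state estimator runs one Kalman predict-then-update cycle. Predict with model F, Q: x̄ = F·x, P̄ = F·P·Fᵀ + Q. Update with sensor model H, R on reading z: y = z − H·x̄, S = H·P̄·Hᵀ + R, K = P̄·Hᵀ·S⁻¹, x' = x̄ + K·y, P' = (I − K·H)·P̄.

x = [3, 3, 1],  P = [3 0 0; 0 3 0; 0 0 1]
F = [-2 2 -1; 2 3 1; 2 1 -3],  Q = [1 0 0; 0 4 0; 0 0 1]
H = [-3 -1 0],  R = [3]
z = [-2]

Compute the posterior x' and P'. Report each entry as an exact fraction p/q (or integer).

x̄ = F·x = [-1, 16, 6]
P̄ = F·P·Fᵀ + Q = [26 5 -3; 5 44 18; -3 18 25]
y = z − H·x̄ = [11]
S = H·P̄·Hᵀ + R = [311]
K = P̄·Hᵀ·S⁻¹ = [-83/311; -59/311; -9/311]
x' = x̄ + K·y = [-1224/311, 4327/311, 1767/311]
P' = (I − K·H)·P̄ = [1197/311 -3342/311 -1680/311; -3342/311 10203/311 5067/311; -1680/311 5067/311 7694/311]

x' = [-1224/311, 4327/311, 1767/311]
P' = [1197/311 -3342/311 -1680/311; -3342/311 10203/311 5067/311; -1680/311 5067/311 7694/311]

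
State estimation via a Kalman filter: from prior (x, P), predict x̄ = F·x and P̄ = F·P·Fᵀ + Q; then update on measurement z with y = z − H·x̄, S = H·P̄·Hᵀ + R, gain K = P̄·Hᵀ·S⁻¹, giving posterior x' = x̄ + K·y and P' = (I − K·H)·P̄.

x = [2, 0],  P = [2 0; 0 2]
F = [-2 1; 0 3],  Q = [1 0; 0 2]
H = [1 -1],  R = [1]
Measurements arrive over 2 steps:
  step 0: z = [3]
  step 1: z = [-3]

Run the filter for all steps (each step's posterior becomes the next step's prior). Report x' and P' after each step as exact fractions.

step 0: x̄ = F·x = [-4, 0]
step 0: P̄ = F·P·Fᵀ + Q = [11 6; 6 20]
step 0: y = z − H·x̄ = [7]
step 0: S = H·P̄·Hᵀ + R = [20]
step 0: K = P̄·Hᵀ·S⁻¹ = [1/4; -7/10]
step 0: x' = x̄ + K·y = [-9/4, -49/10]
step 0: P' = (I − K·H)·P̄ = [39/4 19/2; 19/2 51/5]
step 1: x̄ = F·x = [-2/5, -147/10]
step 1: P̄ = F·P·Fᵀ + Q = [61/5 -132/5; -132/5 469/5]
step 1: y = z − H·x̄ = [-173/10]
step 1: S = H·P̄·Hᵀ + R = [799/5]
step 1: K = P̄·Hᵀ·S⁻¹ = [193/799; -601/799]
step 1: x' = x̄ + K·y = [-7317/1598, -1348/799]
step 1: P' = (I − K·H)·P̄ = [2298/799 2105/799; 2105/799 2706/799]

step 0: x' = [-9/4, -49/10], P' = [39/4 19/2; 19/2 51/5]
step 1: x' = [-7317/1598, -1348/799], P' = [2298/799 2105/799; 2105/799 2706/799]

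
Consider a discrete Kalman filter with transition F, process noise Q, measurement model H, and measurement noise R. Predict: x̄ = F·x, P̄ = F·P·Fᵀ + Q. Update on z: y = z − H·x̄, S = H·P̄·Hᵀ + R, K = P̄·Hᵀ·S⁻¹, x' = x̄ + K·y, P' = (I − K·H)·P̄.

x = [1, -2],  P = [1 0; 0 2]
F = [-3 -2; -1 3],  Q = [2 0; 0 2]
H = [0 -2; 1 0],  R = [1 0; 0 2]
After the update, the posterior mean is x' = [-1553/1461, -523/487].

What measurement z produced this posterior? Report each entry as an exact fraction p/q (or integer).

x̄ = F·x = [1, -7]
P̄ = F·P·Fᵀ + Q = [19 -9; -9 21]
S = H·P̄·Hᵀ + R = [85 18; 18 21]
K = P̄·Hᵀ·S⁻¹ = [12/487 1291/1461; -240/487 -3/487]
x' − x̄ = [-3014/1461, 2886/487] = K·y
y = (KᵀK)⁻¹·Kᵀ·(x' − x̄) = [-12, -2]
z = y + H·x̄ = [-12, -2] + [14, 1] = [2, -1]

z = [2, -1]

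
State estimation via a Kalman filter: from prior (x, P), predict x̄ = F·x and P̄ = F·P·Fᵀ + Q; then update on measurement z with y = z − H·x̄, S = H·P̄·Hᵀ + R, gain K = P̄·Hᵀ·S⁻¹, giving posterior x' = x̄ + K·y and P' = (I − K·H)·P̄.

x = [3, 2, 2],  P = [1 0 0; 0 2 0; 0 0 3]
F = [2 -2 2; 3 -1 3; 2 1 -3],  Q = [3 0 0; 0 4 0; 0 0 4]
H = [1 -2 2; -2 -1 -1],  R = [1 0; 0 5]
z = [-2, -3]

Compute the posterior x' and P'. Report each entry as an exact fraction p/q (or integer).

x̄ = F·x = [6, 13, 2]
P̄ = F·P·Fᵀ + Q = [27 28 -18; 28 42 -23; -18 -23 37]
y = z − H·x̄ = [14, 24]
S = H·P̄·Hᵀ + R = [344 130; 130 186]
K = P̄·Hᵀ·S⁻¹ = [-1885/23542 -6783/23542; -4611/23542 -3135/11771; 4028/11771 -1423/11771]
x' = x̄ + K·y = [-23965/11771, 45506/11771, 45782/11771]
P' = (I − K·H)·P̄ = [78997/23542 -41819/23542 -41130/11771; -41819/23542 24096/11771 33398/11771; -41130/11771 33398/11771 55977/11771]

x' = [-23965/11771, 45506/11771, 45782/11771]
P' = [78997/23542 -41819/23542 -41130/11771; -41819/23542 24096/11771 33398/11771; -41130/11771 33398/11771 55977/11771]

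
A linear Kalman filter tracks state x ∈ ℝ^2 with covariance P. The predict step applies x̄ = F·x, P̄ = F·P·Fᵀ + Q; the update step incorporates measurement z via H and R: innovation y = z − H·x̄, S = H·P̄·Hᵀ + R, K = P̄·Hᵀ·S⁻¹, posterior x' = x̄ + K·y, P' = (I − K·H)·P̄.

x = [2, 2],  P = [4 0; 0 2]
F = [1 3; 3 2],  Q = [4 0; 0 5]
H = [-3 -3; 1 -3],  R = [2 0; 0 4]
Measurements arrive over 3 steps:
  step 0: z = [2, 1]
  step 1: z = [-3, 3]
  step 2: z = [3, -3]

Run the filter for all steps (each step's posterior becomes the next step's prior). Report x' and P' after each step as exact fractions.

step 0: x̄ = F·x = [8, 10]
step 0: P̄ = F·P·Fᵀ + Q = [26 24; 24 49]
step 0: y = z − H·x̄ = [56, 23]
step 0: S = H·P̄·Hᵀ + R = [1109 507; 507 327]
step 0: K = P̄·Hᵀ·S⁻¹ = [-4288/17599 12518/52797; -1542/17599 -4229/17599]
step 0: x' = x̄ + K·y = [-10094/52797, -7629/17599]
step 0: P' = (I − K·H)·P̄ = [18950/52797 -3458/17599; -3458/17599 4486/17599]
step 1: x̄ = F·x = [-78755/52797, -25352/17599]
step 1: P̄ = F·P·Fᵀ + Q = [289016/52797 7828/17599; 7828/17599 121293/17599]
step 1: y = z − H·x̄ = [-207608/17599, 8978/52797]
step 1: S = H·P̄·Hᵀ + R = [2134787/17599 849589/17599; 849589/17599 3634211/52797]
step 1: K = P̄·Hᵀ·S⁻¹ = [-37541352/158897153 35884916/158897153; -14212962/158897153 -36734505/158897153]
step 1: x' = x̄ + K·y = [211941673/158897153, -67479410/158897153]
step 1: P' = (I − K·H)·P̄ = [54655592/158897153 -29628024/158897153; -29628024/158897153 39103332/158897153]
step 2: x̄ = F·x = [9503443/158897153, 500866199/158897153]
step 2: P̄ = F·P·Fᵀ + Q = [864406048/158897153 72678504/158897153; 72678504/158897153 1087263133/158897153]
step 2: y = z − H·x̄ = [2007800385/158897153, 1016403695/158897153]
step 2: S = H·P̄·Hᵀ + R = [19191030007/158897153 7628221077/158897153; 7628221077/158897153 10849291833/158897153]
step 2: K = P̄·Hᵀ·S⁻¹ = [-2186071120/9256161617 6265499432/27768484851; -14082896586/157354747489 -36352076901/157354747489]
step 2: x' = x̄ + K·y = [-41129813839/27768484851, 85524778402/157354747489]
step 2: P' = (I − K·H)·P̄ = [9544606112/27768484851 -1724154624/9256161617; -1724154624/9256161617 38699226332/157354747489]

step 0: x' = [-10094/52797, -7629/17599], P' = [18950/52797 -3458/17599; -3458/17599 4486/17599]
step 1: x' = [211941673/158897153, -67479410/158897153], P' = [54655592/158897153 -29628024/158897153; -29628024/158897153 39103332/158897153]
step 2: x' = [-41129813839/27768484851, 85524778402/157354747489], P' = [9544606112/27768484851 -1724154624/9256161617; -1724154624/9256161617 38699226332/157354747489]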